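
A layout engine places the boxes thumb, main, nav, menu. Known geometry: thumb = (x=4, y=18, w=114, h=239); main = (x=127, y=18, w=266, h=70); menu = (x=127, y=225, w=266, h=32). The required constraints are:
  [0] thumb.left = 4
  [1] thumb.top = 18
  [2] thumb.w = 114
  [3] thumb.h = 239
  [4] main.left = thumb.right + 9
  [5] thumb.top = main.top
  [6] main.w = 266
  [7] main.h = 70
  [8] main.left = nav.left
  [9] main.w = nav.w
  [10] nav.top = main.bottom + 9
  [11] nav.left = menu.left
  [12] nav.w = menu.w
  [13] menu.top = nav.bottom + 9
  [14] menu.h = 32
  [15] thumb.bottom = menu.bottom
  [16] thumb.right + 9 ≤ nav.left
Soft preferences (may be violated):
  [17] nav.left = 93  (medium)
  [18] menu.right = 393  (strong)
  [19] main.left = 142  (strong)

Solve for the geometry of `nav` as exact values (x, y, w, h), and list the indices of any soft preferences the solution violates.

1. nav.x = 127  [main.left = nav.left]
2. nav.w = 266  [main.w = nav.w]
3. nav.y = 97  [nav.top = main.bottom + 9]
4. nav.h = 119  [menu.top = nav.bottom + 9]

nav = (x=127, y=97, w=266, h=119)
violated soft preferences: 17, 19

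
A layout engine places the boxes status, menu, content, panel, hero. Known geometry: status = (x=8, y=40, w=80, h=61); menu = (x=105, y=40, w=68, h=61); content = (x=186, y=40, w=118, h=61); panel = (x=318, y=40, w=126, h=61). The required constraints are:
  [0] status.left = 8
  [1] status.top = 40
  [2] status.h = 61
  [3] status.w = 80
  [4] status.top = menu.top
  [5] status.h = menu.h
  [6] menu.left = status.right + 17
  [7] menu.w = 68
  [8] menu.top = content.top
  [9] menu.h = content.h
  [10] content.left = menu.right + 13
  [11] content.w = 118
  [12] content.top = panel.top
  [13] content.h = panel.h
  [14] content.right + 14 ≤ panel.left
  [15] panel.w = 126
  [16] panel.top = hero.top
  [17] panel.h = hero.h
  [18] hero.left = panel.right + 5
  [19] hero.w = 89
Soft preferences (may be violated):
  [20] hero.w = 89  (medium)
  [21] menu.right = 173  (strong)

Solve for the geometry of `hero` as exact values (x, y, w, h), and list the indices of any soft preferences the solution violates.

hero = (x=449, y=40, w=89, h=61)
violated soft preferences: none

1. hero.y = 40  [panel.top = hero.top]
2. hero.h = 61  [panel.h = hero.h]
3. hero.x = 449  [hero.left = panel.right + 5]
4. hero.w = 89  [hero.w = 89]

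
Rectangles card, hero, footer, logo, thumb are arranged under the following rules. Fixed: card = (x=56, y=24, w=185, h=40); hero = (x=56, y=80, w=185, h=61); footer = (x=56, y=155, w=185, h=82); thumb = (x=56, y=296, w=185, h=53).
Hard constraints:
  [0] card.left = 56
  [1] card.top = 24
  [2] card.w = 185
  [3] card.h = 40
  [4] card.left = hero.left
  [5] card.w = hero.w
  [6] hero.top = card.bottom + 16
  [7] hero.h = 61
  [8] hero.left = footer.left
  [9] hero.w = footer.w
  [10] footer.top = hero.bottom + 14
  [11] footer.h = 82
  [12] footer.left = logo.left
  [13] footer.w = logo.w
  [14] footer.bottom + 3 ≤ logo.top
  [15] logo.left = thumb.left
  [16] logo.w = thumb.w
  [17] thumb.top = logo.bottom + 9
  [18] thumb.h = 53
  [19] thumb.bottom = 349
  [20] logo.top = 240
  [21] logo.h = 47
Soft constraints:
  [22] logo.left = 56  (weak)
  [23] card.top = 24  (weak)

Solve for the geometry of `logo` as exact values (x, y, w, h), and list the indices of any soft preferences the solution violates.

1. logo.x = 56  [footer.left = logo.left]
2. logo.w = 185  [footer.w = logo.w]
3. logo.y = 240  [logo.top = 240]
4. logo.h = 47  [logo.h = 47]

logo = (x=56, y=240, w=185, h=47)
violated soft preferences: none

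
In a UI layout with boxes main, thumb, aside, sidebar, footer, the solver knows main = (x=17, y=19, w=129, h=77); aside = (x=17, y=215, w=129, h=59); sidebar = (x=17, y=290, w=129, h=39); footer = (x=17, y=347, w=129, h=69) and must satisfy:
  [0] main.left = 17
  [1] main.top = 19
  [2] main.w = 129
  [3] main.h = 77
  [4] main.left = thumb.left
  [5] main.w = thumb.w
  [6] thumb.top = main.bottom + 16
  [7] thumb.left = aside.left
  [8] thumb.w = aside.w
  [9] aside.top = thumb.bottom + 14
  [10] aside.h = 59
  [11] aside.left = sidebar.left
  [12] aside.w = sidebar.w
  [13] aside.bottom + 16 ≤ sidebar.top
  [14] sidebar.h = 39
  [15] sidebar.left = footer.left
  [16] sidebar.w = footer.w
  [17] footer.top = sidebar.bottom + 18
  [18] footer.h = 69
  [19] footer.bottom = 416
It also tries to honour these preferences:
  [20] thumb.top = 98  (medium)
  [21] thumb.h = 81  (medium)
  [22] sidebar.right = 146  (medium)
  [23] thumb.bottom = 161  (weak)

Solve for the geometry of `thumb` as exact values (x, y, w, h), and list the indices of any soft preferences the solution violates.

1. thumb.x = 17  [main.left = thumb.left]
2. thumb.w = 129  [main.w = thumb.w]
3. thumb.y = 112  [thumb.top = main.bottom + 16]
4. thumb.h = 89  [aside.top = thumb.bottom + 14]

thumb = (x=17, y=112, w=129, h=89)
violated soft preferences: 20, 21, 23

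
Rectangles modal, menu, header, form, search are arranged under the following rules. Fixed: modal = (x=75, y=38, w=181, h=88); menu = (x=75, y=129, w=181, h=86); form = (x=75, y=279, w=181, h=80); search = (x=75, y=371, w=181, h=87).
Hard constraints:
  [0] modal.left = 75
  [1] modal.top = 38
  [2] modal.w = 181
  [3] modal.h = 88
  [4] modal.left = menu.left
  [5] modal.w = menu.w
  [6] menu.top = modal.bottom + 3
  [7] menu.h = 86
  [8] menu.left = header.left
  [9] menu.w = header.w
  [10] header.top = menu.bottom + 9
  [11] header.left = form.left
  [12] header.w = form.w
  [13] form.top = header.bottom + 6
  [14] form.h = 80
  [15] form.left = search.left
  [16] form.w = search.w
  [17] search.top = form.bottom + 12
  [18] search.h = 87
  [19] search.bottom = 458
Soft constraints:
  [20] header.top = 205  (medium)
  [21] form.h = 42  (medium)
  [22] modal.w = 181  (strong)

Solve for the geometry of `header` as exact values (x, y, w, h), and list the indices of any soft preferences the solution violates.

header = (x=75, y=224, w=181, h=49)
violated soft preferences: 20, 21

1. header.x = 75  [menu.left = header.left]
2. header.w = 181  [menu.w = header.w]
3. header.y = 224  [header.top = menu.bottom + 9]
4. header.h = 49  [form.top = header.bottom + 6]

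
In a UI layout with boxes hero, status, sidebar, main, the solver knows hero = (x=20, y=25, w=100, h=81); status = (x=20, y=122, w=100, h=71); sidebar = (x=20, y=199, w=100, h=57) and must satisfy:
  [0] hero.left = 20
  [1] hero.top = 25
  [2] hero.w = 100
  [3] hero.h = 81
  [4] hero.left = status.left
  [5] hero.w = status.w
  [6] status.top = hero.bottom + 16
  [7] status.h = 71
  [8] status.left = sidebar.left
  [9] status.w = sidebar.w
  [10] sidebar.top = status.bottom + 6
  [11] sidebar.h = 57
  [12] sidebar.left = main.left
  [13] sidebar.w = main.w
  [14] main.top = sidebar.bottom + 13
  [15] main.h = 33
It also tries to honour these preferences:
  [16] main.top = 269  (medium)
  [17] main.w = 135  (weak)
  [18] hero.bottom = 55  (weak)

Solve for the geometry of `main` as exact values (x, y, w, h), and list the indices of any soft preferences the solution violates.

main = (x=20, y=269, w=100, h=33)
violated soft preferences: 17, 18

1. main.x = 20  [sidebar.left = main.left]
2. main.w = 100  [sidebar.w = main.w]
3. main.y = 269  [main.top = sidebar.bottom + 13]
4. main.h = 33  [main.h = 33]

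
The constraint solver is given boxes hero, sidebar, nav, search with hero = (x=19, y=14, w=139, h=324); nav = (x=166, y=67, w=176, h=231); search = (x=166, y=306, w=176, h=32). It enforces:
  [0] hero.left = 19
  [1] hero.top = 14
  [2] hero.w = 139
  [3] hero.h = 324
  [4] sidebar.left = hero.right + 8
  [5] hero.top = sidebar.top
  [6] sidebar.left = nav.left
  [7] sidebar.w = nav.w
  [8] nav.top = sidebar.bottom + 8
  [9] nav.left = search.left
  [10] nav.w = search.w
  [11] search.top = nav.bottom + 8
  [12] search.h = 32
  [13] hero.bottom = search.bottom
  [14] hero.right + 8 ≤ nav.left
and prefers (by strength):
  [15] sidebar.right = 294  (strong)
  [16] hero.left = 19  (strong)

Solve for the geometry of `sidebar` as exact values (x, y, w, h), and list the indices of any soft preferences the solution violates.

sidebar = (x=166, y=14, w=176, h=45)
violated soft preferences: 15

1. sidebar.x = 166  [sidebar.left = hero.right + 8]
2. sidebar.y = 14  [hero.top = sidebar.top]
3. sidebar.w = 176  [sidebar.w = nav.w]
4. sidebar.h = 45  [nav.top = sidebar.bottom + 8]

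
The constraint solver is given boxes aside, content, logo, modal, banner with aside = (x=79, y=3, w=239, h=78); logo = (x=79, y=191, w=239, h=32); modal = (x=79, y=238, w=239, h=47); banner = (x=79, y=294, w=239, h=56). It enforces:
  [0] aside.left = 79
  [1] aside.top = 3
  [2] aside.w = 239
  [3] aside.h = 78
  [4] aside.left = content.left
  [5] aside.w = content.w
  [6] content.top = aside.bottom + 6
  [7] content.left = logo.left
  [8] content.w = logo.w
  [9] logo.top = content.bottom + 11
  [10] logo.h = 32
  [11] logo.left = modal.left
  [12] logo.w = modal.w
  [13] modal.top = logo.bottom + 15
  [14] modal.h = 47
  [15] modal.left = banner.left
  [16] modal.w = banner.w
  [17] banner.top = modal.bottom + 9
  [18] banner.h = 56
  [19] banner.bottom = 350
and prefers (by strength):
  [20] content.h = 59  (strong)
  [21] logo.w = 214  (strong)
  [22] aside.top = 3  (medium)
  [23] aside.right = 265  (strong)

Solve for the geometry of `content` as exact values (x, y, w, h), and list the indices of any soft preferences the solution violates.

1. content.x = 79  [aside.left = content.left]
2. content.w = 239  [aside.w = content.w]
3. content.y = 87  [content.top = aside.bottom + 6]
4. content.h = 93  [logo.top = content.bottom + 11]

content = (x=79, y=87, w=239, h=93)
violated soft preferences: 20, 21, 23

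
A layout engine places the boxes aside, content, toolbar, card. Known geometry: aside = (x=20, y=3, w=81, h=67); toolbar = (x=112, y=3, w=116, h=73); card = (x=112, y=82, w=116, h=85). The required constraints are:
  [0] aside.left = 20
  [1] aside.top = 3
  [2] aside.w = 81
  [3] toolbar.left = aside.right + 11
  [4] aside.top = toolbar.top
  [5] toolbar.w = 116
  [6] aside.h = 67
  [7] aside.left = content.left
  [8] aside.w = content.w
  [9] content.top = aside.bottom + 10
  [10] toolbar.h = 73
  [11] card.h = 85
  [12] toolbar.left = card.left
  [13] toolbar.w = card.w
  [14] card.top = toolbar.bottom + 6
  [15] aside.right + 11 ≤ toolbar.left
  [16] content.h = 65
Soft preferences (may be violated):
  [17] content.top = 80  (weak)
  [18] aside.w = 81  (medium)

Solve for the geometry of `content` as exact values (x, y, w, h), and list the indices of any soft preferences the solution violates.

content = (x=20, y=80, w=81, h=65)
violated soft preferences: none

1. content.x = 20  [aside.left = content.left]
2. content.w = 81  [aside.w = content.w]
3. content.y = 80  [content.top = aside.bottom + 10]
4. content.h = 65  [content.h = 65]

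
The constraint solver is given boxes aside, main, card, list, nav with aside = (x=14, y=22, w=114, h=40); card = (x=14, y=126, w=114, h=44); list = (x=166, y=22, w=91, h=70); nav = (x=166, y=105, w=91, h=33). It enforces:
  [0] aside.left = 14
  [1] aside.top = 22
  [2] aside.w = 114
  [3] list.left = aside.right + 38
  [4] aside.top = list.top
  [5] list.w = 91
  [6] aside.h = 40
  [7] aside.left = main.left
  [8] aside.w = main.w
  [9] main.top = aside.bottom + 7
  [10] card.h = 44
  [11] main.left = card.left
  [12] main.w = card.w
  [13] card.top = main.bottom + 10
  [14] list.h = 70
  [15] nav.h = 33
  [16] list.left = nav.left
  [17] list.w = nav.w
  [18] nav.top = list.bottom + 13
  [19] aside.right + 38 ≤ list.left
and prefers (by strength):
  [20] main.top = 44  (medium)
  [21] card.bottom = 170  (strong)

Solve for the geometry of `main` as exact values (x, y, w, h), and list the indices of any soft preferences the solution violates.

main = (x=14, y=69, w=114, h=47)
violated soft preferences: 20

1. main.x = 14  [aside.left = main.left]
2. main.w = 114  [aside.w = main.w]
3. main.y = 69  [main.top = aside.bottom + 7]
4. main.h = 47  [card.top = main.bottom + 10]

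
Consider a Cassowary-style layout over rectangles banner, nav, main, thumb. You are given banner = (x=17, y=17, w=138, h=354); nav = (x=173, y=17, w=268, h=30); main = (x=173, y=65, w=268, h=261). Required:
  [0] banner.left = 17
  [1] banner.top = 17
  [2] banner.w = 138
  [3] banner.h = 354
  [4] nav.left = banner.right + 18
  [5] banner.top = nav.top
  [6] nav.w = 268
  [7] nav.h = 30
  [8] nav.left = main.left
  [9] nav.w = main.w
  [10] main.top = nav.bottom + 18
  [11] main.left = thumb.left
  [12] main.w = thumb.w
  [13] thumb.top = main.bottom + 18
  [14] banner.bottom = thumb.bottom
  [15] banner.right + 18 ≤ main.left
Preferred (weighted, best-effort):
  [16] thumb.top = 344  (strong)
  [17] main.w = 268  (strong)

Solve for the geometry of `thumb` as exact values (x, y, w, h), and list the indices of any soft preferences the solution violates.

1. thumb.x = 173  [main.left = thumb.left]
2. thumb.w = 268  [main.w = thumb.w]
3. thumb.y = 344  [thumb.top = main.bottom + 18]
4. thumb.h = 27  [banner.bottom = thumb.bottom]

thumb = (x=173, y=344, w=268, h=27)
violated soft preferences: none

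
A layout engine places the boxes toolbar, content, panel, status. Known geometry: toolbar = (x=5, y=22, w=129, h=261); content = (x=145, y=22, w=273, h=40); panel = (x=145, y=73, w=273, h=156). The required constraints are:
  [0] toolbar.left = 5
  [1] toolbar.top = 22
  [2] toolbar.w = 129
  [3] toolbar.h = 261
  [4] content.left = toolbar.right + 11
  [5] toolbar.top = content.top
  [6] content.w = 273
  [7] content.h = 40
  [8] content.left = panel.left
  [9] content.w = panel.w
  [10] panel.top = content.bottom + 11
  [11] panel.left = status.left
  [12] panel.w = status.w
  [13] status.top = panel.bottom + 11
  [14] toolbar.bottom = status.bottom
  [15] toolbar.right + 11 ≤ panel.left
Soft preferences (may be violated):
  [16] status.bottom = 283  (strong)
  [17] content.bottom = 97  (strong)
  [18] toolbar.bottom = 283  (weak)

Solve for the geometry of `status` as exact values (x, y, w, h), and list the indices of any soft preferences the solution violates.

1. status.x = 145  [panel.left = status.left]
2. status.w = 273  [panel.w = status.w]
3. status.y = 240  [status.top = panel.bottom + 11]
4. status.h = 43  [toolbar.bottom = status.bottom]

status = (x=145, y=240, w=273, h=43)
violated soft preferences: 17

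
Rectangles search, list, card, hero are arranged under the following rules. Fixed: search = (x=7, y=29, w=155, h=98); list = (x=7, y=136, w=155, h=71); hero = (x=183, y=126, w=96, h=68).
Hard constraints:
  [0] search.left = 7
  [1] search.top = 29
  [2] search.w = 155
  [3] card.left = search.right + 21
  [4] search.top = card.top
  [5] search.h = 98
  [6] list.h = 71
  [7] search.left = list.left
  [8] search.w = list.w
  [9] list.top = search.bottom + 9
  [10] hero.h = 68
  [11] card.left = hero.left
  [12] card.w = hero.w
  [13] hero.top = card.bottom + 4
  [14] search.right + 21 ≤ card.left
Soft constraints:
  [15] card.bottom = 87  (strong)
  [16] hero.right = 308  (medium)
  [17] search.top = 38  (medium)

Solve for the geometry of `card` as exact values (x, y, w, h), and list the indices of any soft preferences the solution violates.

1. card.x = 183  [card.left = search.right + 21]
2. card.y = 29  [search.top = card.top]
3. card.w = 96  [card.w = hero.w]
4. card.h = 93  [hero.top = card.bottom + 4]

card = (x=183, y=29, w=96, h=93)
violated soft preferences: 15, 16, 17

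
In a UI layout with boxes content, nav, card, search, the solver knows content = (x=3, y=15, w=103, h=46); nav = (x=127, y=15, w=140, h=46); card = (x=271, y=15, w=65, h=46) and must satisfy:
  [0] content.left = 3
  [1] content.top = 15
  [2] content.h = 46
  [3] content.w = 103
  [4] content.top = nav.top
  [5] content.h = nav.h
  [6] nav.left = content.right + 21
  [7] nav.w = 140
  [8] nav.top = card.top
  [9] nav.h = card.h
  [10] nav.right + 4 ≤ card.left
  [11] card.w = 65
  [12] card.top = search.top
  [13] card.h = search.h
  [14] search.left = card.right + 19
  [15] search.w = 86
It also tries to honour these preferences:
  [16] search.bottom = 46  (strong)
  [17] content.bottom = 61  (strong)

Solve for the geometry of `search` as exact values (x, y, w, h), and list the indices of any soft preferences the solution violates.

search = (x=355, y=15, w=86, h=46)
violated soft preferences: 16

1. search.y = 15  [card.top = search.top]
2. search.h = 46  [card.h = search.h]
3. search.x = 355  [search.left = card.right + 19]
4. search.w = 86  [search.w = 86]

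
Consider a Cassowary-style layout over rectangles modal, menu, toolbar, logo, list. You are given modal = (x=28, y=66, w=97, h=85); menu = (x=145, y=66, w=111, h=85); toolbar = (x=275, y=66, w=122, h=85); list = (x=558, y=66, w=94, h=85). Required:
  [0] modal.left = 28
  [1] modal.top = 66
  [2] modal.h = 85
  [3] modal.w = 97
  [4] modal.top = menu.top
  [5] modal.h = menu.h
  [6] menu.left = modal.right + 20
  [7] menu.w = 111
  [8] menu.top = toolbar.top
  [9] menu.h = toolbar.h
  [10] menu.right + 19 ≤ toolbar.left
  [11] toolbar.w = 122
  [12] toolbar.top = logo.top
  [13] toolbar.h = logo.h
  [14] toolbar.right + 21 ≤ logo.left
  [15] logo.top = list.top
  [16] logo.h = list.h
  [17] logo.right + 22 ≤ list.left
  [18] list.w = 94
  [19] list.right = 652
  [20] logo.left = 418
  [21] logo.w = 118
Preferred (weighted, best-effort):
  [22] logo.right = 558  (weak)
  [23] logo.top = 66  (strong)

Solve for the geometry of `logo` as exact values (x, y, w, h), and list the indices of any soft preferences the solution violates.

logo = (x=418, y=66, w=118, h=85)
violated soft preferences: 22

1. logo.y = 66  [toolbar.top = logo.top]
2. logo.h = 85  [toolbar.h = logo.h]
3. logo.x = 418  [logo.left = 418]
4. logo.w = 118  [logo.w = 118]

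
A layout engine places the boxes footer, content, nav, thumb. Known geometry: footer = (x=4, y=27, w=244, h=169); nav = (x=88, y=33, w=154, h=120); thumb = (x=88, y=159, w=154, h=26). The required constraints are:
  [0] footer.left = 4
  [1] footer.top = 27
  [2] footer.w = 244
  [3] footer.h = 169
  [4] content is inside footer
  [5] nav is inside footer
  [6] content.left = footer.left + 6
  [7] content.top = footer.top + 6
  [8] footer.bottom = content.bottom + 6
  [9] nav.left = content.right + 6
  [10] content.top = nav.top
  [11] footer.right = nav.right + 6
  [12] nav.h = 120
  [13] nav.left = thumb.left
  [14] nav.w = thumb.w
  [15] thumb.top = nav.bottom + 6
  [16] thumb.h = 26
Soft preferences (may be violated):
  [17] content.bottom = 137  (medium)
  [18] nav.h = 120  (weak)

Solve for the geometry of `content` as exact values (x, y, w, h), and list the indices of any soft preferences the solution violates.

content = (x=10, y=33, w=72, h=157)
violated soft preferences: 17

1. content.x = 10  [content.left = footer.left + 6]
2. content.y = 33  [content.top = footer.top + 6]
3. content.h = 157  [footer.bottom = content.bottom + 6]
4. content.w = 72  [nav.left = content.right + 6]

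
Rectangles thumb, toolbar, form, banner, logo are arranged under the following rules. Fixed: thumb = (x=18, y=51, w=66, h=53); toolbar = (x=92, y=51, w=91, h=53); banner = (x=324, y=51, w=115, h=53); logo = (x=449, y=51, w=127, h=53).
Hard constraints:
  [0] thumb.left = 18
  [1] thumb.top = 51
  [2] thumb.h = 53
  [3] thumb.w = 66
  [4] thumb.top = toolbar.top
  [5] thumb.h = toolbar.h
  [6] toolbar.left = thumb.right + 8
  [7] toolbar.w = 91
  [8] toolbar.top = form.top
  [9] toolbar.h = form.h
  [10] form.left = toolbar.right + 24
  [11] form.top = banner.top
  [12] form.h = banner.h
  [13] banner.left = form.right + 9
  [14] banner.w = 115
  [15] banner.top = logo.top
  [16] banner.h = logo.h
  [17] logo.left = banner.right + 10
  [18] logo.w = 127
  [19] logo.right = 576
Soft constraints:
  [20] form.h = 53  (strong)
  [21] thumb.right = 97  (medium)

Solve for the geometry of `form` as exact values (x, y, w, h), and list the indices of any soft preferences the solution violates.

1. form.y = 51  [toolbar.top = form.top]
2. form.h = 53  [toolbar.h = form.h]
3. form.x = 207  [form.left = toolbar.right + 24]
4. form.w = 108  [banner.left = form.right + 9]

form = (x=207, y=51, w=108, h=53)
violated soft preferences: 21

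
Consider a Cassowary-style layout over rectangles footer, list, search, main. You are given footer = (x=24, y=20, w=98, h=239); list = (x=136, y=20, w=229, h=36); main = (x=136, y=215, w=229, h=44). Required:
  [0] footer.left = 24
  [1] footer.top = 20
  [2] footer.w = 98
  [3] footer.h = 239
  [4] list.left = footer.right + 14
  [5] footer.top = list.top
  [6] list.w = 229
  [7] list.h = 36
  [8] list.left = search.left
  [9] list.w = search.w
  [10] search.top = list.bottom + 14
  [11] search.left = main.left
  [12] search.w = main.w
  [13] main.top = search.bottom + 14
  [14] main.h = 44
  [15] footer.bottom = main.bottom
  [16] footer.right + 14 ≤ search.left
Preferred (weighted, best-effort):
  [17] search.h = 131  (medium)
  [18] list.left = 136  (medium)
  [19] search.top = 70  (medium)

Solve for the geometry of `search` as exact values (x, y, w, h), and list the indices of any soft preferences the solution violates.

search = (x=136, y=70, w=229, h=131)
violated soft preferences: none

1. search.x = 136  [list.left = search.left]
2. search.w = 229  [list.w = search.w]
3. search.y = 70  [search.top = list.bottom + 14]
4. search.h = 131  [main.top = search.bottom + 14]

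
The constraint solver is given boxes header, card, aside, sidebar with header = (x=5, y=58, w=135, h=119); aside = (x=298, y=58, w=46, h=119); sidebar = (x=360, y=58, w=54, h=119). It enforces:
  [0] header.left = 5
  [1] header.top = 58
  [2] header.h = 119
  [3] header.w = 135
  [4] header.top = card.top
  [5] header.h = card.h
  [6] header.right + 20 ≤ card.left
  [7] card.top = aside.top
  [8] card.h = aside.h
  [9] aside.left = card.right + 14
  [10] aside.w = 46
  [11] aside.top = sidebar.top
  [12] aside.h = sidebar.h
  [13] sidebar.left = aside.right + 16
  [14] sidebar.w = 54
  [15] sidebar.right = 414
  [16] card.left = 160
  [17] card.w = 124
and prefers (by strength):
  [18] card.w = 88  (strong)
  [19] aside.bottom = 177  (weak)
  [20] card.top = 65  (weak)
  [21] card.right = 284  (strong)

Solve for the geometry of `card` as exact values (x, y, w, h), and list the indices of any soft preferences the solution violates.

1. card.y = 58  [header.top = card.top]
2. card.h = 119  [header.h = card.h]
3. card.x = 160  [card.left = 160]
4. card.w = 124  [card.w = 124]

card = (x=160, y=58, w=124, h=119)
violated soft preferences: 18, 20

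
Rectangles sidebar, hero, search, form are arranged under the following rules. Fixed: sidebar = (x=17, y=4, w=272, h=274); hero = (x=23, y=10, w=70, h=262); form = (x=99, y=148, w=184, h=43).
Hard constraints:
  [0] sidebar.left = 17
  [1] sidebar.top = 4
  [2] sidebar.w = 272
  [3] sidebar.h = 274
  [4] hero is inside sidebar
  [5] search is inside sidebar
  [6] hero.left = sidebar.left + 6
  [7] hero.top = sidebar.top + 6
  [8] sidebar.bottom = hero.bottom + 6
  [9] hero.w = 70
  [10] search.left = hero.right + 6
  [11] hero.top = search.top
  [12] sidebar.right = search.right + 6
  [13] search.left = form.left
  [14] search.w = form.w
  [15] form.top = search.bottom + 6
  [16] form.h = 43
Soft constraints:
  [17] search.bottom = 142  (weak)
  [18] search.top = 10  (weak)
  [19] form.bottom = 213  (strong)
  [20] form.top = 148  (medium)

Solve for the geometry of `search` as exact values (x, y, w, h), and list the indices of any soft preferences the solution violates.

search = (x=99, y=10, w=184, h=132)
violated soft preferences: 19

1. search.x = 99  [search.left = hero.right + 6]
2. search.y = 10  [hero.top = search.top]
3. search.w = 184  [sidebar.right = search.right + 6]
4. search.h = 132  [form.top = search.bottom + 6]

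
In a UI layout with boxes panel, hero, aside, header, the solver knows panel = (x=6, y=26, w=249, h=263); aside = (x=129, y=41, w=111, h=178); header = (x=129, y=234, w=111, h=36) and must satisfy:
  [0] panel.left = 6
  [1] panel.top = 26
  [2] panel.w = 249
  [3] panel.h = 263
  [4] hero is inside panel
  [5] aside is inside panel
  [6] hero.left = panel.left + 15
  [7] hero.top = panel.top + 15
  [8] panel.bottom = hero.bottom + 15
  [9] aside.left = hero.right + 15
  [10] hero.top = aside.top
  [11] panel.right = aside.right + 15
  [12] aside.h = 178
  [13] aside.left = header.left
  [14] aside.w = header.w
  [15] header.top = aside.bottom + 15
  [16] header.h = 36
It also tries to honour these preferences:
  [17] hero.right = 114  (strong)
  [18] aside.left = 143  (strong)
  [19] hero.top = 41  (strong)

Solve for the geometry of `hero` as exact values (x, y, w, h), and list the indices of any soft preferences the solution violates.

1. hero.x = 21  [hero.left = panel.left + 15]
2. hero.y = 41  [hero.top = panel.top + 15]
3. hero.h = 233  [panel.bottom = hero.bottom + 15]
4. hero.w = 93  [aside.left = hero.right + 15]

hero = (x=21, y=41, w=93, h=233)
violated soft preferences: 18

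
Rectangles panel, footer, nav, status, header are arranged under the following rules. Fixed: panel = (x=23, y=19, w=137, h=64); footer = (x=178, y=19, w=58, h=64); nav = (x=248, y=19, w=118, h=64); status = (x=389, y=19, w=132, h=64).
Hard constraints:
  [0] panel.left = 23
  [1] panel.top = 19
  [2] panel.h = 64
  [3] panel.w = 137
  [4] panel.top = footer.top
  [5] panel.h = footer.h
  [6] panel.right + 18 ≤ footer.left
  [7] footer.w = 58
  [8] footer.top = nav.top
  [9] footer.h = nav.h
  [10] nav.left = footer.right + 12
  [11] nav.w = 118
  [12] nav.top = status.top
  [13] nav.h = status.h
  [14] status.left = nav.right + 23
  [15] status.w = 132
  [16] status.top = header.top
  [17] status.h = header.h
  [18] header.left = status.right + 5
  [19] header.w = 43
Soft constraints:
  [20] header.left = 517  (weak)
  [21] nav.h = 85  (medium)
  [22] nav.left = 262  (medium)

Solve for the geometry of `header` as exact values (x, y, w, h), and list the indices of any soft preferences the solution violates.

1. header.y = 19  [status.top = header.top]
2. header.h = 64  [status.h = header.h]
3. header.x = 526  [header.left = status.right + 5]
4. header.w = 43  [header.w = 43]

header = (x=526, y=19, w=43, h=64)
violated soft preferences: 20, 21, 22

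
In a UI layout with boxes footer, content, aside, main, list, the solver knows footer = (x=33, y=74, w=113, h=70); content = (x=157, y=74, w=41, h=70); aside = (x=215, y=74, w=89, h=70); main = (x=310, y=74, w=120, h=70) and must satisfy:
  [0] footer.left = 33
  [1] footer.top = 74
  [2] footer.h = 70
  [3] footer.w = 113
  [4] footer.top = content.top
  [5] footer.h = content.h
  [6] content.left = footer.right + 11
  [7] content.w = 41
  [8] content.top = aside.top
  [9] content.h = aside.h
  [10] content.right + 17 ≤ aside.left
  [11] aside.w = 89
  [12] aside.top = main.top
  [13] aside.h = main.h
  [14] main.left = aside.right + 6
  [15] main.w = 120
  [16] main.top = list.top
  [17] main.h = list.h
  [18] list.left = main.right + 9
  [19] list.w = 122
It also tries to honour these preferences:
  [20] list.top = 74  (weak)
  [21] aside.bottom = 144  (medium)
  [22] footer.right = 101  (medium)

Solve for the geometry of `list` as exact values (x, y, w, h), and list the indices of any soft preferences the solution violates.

list = (x=439, y=74, w=122, h=70)
violated soft preferences: 22

1. list.y = 74  [main.top = list.top]
2. list.h = 70  [main.h = list.h]
3. list.x = 439  [list.left = main.right + 9]
4. list.w = 122  [list.w = 122]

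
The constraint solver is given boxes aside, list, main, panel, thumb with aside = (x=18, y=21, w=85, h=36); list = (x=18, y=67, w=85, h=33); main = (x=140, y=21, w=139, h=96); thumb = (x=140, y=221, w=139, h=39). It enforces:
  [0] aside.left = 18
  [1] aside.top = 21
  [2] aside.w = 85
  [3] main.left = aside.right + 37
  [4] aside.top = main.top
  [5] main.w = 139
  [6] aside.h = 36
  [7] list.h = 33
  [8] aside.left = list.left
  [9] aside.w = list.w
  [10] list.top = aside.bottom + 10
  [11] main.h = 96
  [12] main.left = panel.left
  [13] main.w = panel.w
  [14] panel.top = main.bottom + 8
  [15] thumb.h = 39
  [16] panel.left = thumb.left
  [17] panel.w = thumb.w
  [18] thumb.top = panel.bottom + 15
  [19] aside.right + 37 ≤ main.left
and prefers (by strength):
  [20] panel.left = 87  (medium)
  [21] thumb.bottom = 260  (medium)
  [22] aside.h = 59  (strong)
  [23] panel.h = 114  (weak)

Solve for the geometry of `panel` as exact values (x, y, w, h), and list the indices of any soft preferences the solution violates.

panel = (x=140, y=125, w=139, h=81)
violated soft preferences: 20, 22, 23

1. panel.x = 140  [main.left = panel.left]
2. panel.w = 139  [main.w = panel.w]
3. panel.y = 125  [panel.top = main.bottom + 8]
4. panel.h = 81  [thumb.top = panel.bottom + 15]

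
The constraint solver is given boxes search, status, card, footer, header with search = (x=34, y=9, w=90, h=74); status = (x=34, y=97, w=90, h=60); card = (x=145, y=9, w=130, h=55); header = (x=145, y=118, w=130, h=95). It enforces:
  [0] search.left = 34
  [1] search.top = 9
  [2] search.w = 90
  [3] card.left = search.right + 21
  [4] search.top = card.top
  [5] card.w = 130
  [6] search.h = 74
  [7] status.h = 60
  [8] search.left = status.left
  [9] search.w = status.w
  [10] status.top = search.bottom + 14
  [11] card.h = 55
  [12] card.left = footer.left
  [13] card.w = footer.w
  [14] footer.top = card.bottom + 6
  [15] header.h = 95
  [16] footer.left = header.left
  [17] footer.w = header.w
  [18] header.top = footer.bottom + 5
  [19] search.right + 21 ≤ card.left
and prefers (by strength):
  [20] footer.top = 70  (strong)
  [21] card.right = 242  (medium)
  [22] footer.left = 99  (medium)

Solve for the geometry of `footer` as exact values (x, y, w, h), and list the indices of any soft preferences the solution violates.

1. footer.x = 145  [card.left = footer.left]
2. footer.w = 130  [card.w = footer.w]
3. footer.y = 70  [footer.top = card.bottom + 6]
4. footer.h = 43  [header.top = footer.bottom + 5]

footer = (x=145, y=70, w=130, h=43)
violated soft preferences: 21, 22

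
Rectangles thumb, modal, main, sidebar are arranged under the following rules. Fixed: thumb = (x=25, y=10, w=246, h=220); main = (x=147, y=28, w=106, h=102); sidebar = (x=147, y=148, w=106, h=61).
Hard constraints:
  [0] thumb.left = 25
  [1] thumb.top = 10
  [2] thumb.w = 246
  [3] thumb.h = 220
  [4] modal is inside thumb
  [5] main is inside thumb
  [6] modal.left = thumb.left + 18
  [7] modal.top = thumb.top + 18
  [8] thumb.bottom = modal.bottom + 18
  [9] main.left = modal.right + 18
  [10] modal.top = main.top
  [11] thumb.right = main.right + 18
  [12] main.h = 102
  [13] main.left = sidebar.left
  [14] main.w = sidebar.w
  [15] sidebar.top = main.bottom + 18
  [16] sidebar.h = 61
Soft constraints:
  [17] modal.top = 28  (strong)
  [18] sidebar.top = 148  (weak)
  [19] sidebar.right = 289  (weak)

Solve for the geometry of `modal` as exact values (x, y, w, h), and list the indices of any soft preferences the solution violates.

1. modal.x = 43  [modal.left = thumb.left + 18]
2. modal.y = 28  [modal.top = thumb.top + 18]
3. modal.h = 184  [thumb.bottom = modal.bottom + 18]
4. modal.w = 86  [main.left = modal.right + 18]

modal = (x=43, y=28, w=86, h=184)
violated soft preferences: 19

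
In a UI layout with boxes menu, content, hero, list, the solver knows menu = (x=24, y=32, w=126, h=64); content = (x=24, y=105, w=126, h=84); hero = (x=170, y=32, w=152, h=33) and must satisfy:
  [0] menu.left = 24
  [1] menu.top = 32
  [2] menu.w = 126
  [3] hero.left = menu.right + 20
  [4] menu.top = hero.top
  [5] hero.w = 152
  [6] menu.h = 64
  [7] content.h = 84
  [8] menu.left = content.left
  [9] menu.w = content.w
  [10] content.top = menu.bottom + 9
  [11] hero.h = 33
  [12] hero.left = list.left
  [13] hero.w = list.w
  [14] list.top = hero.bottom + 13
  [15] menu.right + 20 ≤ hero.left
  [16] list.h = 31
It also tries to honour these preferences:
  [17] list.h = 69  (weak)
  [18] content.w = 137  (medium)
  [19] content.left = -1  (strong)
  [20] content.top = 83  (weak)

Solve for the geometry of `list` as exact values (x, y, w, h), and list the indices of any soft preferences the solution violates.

1. list.x = 170  [hero.left = list.left]
2. list.w = 152  [hero.w = list.w]
3. list.y = 78  [list.top = hero.bottom + 13]
4. list.h = 31  [list.h = 31]

list = (x=170, y=78, w=152, h=31)
violated soft preferences: 17, 18, 19, 20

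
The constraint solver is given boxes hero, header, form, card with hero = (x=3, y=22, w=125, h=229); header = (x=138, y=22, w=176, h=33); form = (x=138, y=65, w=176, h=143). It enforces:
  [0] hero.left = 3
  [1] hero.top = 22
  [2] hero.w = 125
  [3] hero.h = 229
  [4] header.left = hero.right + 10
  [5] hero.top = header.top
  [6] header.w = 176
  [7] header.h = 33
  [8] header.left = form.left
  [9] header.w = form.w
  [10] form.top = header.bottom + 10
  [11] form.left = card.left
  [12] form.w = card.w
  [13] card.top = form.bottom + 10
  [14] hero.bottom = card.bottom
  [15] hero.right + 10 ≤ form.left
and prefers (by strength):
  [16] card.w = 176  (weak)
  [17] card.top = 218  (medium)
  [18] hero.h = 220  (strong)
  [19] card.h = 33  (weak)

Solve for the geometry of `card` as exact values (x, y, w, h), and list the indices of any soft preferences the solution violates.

1. card.x = 138  [form.left = card.left]
2. card.w = 176  [form.w = card.w]
3. card.y = 218  [card.top = form.bottom + 10]
4. card.h = 33  [hero.bottom = card.bottom]

card = (x=138, y=218, w=176, h=33)
violated soft preferences: 18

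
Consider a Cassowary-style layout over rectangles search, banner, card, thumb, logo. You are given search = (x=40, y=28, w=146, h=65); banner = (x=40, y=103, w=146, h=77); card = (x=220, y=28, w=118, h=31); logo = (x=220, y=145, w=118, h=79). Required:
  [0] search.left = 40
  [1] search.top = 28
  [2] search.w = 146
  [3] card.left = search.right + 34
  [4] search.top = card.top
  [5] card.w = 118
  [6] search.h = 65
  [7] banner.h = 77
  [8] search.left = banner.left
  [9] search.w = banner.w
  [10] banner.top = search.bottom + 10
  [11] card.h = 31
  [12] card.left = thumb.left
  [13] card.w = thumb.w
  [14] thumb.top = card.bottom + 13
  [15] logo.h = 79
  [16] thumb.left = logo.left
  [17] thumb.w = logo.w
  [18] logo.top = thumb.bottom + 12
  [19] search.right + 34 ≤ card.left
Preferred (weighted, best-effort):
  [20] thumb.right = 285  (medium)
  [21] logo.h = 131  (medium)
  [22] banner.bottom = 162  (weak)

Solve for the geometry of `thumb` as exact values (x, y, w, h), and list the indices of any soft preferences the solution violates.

thumb = (x=220, y=72, w=118, h=61)
violated soft preferences: 20, 21, 22

1. thumb.x = 220  [card.left = thumb.left]
2. thumb.w = 118  [card.w = thumb.w]
3. thumb.y = 72  [thumb.top = card.bottom + 13]
4. thumb.h = 61  [logo.top = thumb.bottom + 12]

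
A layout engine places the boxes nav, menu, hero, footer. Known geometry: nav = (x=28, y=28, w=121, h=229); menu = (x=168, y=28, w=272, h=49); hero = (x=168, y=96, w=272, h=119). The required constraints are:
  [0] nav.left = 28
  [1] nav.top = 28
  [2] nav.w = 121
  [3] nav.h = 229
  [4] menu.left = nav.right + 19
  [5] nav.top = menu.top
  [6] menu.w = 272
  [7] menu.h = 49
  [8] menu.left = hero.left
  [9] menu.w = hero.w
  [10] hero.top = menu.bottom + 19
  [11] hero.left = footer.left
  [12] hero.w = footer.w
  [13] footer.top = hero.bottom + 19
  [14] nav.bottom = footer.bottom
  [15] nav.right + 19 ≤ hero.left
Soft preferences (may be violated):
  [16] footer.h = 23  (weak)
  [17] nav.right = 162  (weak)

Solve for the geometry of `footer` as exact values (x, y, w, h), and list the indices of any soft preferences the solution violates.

footer = (x=168, y=234, w=272, h=23)
violated soft preferences: 17

1. footer.x = 168  [hero.left = footer.left]
2. footer.w = 272  [hero.w = footer.w]
3. footer.y = 234  [footer.top = hero.bottom + 19]
4. footer.h = 23  [nav.bottom = footer.bottom]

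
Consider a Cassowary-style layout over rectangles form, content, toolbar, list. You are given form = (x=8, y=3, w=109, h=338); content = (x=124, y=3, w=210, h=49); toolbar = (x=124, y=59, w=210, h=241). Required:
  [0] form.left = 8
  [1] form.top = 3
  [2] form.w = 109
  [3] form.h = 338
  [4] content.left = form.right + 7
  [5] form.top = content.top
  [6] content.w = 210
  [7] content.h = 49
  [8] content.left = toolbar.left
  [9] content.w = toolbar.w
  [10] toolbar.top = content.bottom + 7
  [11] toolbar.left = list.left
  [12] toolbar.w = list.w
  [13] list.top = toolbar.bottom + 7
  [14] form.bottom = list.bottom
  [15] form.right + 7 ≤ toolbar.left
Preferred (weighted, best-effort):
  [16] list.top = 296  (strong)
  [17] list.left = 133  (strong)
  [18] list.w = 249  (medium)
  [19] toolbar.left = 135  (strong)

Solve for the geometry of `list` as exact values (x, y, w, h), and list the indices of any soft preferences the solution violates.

1. list.x = 124  [toolbar.left = list.left]
2. list.w = 210  [toolbar.w = list.w]
3. list.y = 307  [list.top = toolbar.bottom + 7]
4. list.h = 34  [form.bottom = list.bottom]

list = (x=124, y=307, w=210, h=34)
violated soft preferences: 16, 17, 18, 19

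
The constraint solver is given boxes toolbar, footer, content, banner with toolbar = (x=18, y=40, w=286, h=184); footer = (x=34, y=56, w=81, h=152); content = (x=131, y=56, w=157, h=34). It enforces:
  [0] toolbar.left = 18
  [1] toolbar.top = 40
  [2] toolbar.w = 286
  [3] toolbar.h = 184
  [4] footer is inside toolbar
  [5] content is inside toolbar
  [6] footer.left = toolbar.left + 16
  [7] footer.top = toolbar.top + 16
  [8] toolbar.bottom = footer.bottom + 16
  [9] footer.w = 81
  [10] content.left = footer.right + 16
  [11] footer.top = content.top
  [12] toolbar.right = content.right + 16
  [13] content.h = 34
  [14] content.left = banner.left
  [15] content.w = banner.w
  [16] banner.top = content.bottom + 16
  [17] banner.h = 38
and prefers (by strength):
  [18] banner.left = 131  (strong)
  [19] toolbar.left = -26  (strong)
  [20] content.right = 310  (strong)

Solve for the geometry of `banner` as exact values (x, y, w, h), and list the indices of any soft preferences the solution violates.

1. banner.x = 131  [content.left = banner.left]
2. banner.w = 157  [content.w = banner.w]
3. banner.y = 106  [banner.top = content.bottom + 16]
4. banner.h = 38  [banner.h = 38]

banner = (x=131, y=106, w=157, h=38)
violated soft preferences: 19, 20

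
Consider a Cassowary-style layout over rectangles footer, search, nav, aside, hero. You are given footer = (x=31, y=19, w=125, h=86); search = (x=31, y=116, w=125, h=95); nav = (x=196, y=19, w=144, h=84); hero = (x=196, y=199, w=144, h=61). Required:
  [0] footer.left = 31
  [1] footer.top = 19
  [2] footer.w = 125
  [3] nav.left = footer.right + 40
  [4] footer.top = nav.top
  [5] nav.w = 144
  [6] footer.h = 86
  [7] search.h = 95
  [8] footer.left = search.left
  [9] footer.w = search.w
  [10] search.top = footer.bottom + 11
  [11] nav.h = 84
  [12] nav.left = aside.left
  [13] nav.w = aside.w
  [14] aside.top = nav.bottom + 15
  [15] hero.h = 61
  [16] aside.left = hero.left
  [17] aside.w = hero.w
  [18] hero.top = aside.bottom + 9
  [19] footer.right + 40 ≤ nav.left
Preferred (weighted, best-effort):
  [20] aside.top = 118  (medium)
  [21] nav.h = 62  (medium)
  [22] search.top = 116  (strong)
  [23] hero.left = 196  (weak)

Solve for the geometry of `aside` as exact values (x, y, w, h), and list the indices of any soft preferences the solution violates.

1. aside.x = 196  [nav.left = aside.left]
2. aside.w = 144  [nav.w = aside.w]
3. aside.y = 118  [aside.top = nav.bottom + 15]
4. aside.h = 72  [hero.top = aside.bottom + 9]

aside = (x=196, y=118, w=144, h=72)
violated soft preferences: 21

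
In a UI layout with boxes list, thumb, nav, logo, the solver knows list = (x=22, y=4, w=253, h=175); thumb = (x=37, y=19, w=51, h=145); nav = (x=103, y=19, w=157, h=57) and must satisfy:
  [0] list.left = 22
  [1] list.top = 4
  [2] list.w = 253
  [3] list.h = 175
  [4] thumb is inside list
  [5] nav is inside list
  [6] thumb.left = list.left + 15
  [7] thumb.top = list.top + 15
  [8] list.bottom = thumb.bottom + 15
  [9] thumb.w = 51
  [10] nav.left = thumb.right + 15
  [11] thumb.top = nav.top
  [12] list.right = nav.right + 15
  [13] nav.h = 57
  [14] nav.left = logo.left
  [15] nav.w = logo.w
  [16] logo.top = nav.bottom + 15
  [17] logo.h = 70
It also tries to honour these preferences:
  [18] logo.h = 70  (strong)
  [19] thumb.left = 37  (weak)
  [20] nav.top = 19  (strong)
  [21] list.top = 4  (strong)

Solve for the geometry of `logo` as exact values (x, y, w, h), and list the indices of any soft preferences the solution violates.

logo = (x=103, y=91, w=157, h=70)
violated soft preferences: none

1. logo.x = 103  [nav.left = logo.left]
2. logo.w = 157  [nav.w = logo.w]
3. logo.y = 91  [logo.top = nav.bottom + 15]
4. logo.h = 70  [logo.h = 70]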